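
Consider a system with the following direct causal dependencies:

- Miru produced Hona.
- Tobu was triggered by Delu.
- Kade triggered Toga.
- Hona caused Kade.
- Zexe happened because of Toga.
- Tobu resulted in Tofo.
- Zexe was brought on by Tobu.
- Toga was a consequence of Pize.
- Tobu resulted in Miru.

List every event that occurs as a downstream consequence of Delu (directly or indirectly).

Hona, Kade, Miru, Tobu, Tofo, Toga, Zexe

Direct effects: Tobu.
2 steps out: Tofo, Miru, Zexe.
3 steps out: Hona.
4 steps out: Kade.
5 steps out: Toga.
Not reachable from it: Pize.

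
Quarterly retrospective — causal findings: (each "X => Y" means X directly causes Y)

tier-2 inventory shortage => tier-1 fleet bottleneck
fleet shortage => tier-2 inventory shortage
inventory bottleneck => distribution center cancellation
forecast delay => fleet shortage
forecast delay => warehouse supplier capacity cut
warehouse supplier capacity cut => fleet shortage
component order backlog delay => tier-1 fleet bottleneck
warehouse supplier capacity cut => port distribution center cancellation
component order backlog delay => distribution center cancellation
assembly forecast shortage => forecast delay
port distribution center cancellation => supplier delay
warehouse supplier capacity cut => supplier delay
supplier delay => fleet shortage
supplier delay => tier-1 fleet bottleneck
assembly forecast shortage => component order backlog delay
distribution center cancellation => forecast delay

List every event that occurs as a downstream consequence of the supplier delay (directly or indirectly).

the fleet shortage, the tier-1 fleet bottleneck, the tier-2 inventory shortage

Direct effects: the fleet shortage, the tier-1 fleet bottleneck.
2 steps out: the tier-2 inventory shortage.
Not reachable from it: the assembly forecast shortage, the component order backlog delay, the distribution center cancellation, the forecast delay, the warehouse supplier capacity cut, the port distribution center cancellation, the inventory bottleneck.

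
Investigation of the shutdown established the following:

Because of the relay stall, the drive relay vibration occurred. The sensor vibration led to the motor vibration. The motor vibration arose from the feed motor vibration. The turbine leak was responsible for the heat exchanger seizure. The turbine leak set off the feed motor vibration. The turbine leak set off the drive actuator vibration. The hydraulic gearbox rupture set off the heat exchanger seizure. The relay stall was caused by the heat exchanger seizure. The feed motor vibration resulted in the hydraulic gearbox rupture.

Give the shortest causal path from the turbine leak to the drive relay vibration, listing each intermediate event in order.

the turbine leak → the heat exchanger seizure → the relay stall → the drive relay vibration

the turbine leak → the heat exchanger seizure
the heat exchanger seizure → the relay stall
the relay stall → the drive relay vibration
Length: 3 steps.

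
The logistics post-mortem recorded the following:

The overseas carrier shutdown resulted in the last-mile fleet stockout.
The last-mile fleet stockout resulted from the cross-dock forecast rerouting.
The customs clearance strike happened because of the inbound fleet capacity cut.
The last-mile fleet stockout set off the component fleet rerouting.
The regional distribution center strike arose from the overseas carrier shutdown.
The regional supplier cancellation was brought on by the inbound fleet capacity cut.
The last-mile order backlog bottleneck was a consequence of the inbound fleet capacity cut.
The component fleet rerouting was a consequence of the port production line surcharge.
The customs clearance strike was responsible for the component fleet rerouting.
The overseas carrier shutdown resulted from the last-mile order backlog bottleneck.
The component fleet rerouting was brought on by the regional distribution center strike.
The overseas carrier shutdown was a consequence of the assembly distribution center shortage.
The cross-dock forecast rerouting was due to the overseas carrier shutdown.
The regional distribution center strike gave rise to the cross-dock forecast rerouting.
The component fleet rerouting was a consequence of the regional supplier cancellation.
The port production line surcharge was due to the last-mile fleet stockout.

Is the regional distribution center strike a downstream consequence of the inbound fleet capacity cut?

There is a causal chain: the inbound fleet capacity cut → the last-mile order backlog bottleneck → the overseas carrier shutdown → the regional distribution center strike.

Yes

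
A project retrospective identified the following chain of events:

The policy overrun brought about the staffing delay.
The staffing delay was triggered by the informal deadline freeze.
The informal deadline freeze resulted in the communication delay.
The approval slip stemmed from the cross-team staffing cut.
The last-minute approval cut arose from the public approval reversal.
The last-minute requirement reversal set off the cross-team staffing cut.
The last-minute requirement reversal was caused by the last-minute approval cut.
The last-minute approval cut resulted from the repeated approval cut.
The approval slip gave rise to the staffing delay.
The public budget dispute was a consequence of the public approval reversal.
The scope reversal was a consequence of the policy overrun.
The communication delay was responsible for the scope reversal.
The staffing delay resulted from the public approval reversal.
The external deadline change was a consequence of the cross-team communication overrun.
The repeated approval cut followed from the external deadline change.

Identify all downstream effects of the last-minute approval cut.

the approval slip, the cross-team staffing cut, the last-minute requirement reversal, the staffing delay

Direct effects: the last-minute requirement reversal.
2 steps out: the cross-team staffing cut.
3 steps out: the approval slip.
4 steps out: the staffing delay.
Not reachable from it: the informal deadline freeze, the cross-team communication overrun, the communication delay, the policy overrun, the external deadline change, the repeated approval cut, the public approval reversal, the public budget dispute, the scope reversal.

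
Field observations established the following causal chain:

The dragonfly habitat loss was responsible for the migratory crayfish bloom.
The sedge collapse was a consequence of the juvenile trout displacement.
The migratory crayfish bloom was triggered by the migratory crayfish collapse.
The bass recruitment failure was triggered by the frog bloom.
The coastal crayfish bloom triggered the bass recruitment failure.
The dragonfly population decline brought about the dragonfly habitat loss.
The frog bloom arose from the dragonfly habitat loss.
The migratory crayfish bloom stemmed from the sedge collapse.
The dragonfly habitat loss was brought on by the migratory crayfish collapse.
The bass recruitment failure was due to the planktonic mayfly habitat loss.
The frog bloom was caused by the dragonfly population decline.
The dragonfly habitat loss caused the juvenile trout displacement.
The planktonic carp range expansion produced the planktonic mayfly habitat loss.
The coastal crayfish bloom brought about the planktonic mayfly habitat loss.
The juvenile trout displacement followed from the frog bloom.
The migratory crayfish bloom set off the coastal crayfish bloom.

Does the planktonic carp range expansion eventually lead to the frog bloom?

The planktonic carp range expansion leads to the planktonic mayfly habitat loss, the bass recruitment failure; the frog bloom is not among them.

No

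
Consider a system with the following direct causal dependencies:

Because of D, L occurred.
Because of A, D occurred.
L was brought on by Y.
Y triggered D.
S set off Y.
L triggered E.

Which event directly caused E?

L

Upstream contributors include S, Y, D, A, but only L feeds directly into E.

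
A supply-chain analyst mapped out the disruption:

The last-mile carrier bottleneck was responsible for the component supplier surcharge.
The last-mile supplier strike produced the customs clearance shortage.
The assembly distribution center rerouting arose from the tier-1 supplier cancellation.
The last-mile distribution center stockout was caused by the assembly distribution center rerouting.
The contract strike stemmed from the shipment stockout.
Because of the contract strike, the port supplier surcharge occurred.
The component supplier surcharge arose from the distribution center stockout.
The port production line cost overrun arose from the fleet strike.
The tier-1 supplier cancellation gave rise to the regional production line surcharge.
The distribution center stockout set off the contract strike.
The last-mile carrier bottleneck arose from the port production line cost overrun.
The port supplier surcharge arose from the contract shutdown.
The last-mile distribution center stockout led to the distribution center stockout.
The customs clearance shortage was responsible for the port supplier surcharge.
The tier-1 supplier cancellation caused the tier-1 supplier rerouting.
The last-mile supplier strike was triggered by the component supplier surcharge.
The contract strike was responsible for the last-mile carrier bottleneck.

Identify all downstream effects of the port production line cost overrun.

the component supplier surcharge, the customs clearance shortage, the last-mile carrier bottleneck, the last-mile supplier strike, the port supplier surcharge

Direct effects: the last-mile carrier bottleneck.
2 steps out: the component supplier surcharge.
3 steps out: the last-mile supplier strike.
4 steps out: the customs clearance shortage.
5 steps out: the port supplier surcharge.
Not reachable from it: the tier-1 supplier cancellation, the tier-1 supplier rerouting, the regional production line surcharge, the assembly distribution center rerouting, the shipment stockout, the last-mile distribution center stockout, the distribution center stockout, the contract strike, the fleet strike, the contract shutdown.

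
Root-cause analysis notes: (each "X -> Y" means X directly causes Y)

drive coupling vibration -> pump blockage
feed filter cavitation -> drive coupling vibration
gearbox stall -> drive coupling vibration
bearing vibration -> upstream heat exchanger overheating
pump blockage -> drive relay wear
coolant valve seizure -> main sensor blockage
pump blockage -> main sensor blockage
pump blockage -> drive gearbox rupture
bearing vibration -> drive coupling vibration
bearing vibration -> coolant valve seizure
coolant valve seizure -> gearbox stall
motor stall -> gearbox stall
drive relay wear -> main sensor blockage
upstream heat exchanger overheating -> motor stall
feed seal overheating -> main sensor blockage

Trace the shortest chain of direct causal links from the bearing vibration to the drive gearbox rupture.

the bearing vibration → the drive coupling vibration → the pump blockage → the drive gearbox rupture

the bearing vibration → the drive coupling vibration
the drive coupling vibration → the pump blockage
the pump blockage → the drive gearbox rupture
Length: 3 steps.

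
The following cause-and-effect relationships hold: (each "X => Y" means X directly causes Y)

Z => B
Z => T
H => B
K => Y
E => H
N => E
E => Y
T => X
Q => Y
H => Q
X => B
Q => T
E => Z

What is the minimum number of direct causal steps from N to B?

3

Shortest chain: N → E → H → B.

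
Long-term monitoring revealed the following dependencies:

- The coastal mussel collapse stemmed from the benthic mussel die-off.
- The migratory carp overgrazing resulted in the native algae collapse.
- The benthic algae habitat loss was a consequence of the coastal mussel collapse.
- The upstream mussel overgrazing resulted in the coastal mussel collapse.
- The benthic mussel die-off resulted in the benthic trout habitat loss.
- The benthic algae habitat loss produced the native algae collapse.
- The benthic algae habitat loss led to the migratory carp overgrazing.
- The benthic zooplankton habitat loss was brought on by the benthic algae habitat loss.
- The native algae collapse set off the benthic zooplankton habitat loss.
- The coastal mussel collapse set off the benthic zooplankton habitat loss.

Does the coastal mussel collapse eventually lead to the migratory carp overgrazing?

Yes

There is a causal chain: the coastal mussel collapse → the benthic algae habitat loss → the migratory carp overgrazing.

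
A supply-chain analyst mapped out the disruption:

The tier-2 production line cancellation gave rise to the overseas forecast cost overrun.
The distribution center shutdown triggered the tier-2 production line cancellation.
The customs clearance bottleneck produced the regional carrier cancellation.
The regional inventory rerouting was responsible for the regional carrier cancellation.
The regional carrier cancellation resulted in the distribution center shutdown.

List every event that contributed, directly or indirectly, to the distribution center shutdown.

the customs clearance bottleneck, the regional carrier cancellation, the regional inventory rerouting

Immediate cause of the distribution center shutdown: the regional carrier cancellation.
Further upstream: the customs clearance bottleneck, the regional inventory rerouting.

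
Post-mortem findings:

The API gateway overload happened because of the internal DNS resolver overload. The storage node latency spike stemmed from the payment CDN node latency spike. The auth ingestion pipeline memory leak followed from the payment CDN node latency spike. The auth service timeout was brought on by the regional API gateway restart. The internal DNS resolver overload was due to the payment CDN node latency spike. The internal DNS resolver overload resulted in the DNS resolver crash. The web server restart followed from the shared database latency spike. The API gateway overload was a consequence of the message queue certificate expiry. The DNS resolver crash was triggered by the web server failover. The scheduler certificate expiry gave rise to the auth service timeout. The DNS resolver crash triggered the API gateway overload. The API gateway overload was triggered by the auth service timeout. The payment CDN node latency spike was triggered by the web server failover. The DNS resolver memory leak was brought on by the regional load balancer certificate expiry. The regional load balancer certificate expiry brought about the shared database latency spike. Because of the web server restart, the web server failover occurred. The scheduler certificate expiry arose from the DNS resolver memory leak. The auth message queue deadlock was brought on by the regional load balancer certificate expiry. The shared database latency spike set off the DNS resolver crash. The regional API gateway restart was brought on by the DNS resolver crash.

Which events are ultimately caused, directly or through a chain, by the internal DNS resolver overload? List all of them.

the API gateway overload, the DNS resolver crash, the auth service timeout, the regional API gateway restart

Direct effects: the DNS resolver crash, the API gateway overload.
2 steps out: the regional API gateway restart.
3 steps out: the auth service timeout.
Not reachable from it: the regional load balancer certificate expiry, the shared database latency spike, the web server restart, the web server failover, the payment CDN node latency spike, the storage node latency spike, the DNS resolver memory leak, the auth ingestion pipeline memory leak, the auth message queue deadlock, the scheduler certificate expiry, the message queue certificate expiry.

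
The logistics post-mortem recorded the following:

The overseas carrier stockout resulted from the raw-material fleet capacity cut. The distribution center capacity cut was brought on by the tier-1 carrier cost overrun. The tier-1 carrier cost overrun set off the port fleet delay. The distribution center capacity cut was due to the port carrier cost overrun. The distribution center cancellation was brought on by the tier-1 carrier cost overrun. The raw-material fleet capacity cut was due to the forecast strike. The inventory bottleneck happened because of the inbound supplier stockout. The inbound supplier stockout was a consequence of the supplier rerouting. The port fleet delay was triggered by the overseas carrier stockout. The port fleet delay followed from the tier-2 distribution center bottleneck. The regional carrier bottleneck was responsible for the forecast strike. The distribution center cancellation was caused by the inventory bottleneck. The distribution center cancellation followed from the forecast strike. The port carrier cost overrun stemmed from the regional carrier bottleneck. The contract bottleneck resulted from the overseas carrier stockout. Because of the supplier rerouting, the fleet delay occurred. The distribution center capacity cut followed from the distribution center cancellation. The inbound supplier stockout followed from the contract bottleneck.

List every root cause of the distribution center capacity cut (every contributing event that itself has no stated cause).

Tracing upstream from the distribution center capacity cut: the distribution center capacity cut ← the distribution center cancellation ← the inventory bottleneck ← the inbound supplier stockout ← the supplier rerouting.
A separate upstream branch: the distribution center capacity cut ← the port carrier cost overrun ← the regional carrier bottleneck.
A separate upstream branch: the distribution center capacity cut ← the tier-1 carrier cost overrun.
Each of those chain origins has no stated cause.

the regional carrier bottleneck, the supplier rerouting, the tier-1 carrier cost overrun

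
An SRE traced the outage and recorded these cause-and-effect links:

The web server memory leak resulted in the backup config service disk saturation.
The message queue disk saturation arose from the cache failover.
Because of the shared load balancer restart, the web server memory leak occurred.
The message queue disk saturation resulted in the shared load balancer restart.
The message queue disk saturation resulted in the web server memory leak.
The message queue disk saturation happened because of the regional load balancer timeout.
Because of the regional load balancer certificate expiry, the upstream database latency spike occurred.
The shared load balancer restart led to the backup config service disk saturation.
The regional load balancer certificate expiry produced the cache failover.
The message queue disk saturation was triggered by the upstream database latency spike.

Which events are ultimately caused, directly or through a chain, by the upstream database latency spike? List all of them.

the backup config service disk saturation, the message queue disk saturation, the shared load balancer restart, the web server memory leak

Direct effects: the message queue disk saturation.
2 steps out: the shared load balancer restart, the web server memory leak.
3 steps out: the backup config service disk saturation.
Not reachable from it: the regional load balancer certificate expiry, the cache failover, the regional load balancer timeout.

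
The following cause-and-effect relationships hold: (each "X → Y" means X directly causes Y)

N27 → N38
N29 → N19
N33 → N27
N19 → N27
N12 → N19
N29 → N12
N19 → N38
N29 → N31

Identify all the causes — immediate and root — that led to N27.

Immediate causes of N27: N19, N33.
Further upstream: N29, N12.

N12, N19, N29, N33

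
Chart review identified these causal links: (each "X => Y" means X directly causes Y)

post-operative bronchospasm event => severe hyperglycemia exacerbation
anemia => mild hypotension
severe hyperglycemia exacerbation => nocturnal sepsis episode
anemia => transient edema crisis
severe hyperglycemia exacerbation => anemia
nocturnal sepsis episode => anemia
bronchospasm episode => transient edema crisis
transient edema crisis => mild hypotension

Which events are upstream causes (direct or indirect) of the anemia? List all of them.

the nocturnal sepsis episode, the post-operative bronchospasm event, the severe hyperglycemia exacerbation

Immediate causes of the anemia: the severe hyperglycemia exacerbation, the nocturnal sepsis episode.
Further upstream: the post-operative bronchospasm event.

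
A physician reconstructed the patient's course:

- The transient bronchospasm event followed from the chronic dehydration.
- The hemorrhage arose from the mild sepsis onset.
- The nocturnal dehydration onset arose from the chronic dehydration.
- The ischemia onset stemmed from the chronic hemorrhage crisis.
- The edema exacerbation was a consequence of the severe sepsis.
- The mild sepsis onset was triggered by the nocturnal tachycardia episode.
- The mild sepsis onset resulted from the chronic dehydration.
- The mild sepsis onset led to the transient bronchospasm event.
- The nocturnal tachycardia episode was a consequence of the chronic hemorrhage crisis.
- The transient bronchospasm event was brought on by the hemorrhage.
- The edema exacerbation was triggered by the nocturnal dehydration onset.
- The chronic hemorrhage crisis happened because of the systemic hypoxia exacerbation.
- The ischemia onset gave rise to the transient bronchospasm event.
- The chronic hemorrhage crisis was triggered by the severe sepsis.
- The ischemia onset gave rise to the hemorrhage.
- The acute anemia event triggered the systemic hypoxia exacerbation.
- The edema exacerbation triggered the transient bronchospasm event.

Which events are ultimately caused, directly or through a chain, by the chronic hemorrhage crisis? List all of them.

the hemorrhage, the ischemia onset, the mild sepsis onset, the nocturnal tachycardia episode, the transient bronchospasm event

Direct effects: the nocturnal tachycardia episode, the ischemia onset.
2 steps out: the mild sepsis onset, the hemorrhage, the transient bronchospasm event.
Not reachable from it: the acute anemia event, the severe sepsis, the systemic hypoxia exacerbation, the chronic dehydration, the nocturnal dehydration onset, the edema exacerbation.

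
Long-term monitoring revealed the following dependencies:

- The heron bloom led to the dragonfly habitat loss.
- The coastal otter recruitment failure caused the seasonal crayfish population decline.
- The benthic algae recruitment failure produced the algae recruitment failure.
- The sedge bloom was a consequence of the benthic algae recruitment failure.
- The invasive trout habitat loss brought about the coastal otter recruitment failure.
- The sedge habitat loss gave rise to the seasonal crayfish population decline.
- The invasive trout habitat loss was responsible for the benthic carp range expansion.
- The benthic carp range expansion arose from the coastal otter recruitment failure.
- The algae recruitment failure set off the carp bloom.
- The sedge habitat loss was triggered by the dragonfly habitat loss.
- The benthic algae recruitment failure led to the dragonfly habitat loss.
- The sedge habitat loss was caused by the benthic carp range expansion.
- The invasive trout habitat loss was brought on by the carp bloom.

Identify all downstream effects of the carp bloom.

the benthic carp range expansion, the coastal otter recruitment failure, the invasive trout habitat loss, the seasonal crayfish population decline, the sedge habitat loss

Direct effects: the invasive trout habitat loss.
2 steps out: the coastal otter recruitment failure, the benthic carp range expansion.
3 steps out: the sedge habitat loss, the seasonal crayfish population decline.
Not reachable from it: the heron bloom, the benthic algae recruitment failure, the algae recruitment failure, the sedge bloom, the dragonfly habitat loss.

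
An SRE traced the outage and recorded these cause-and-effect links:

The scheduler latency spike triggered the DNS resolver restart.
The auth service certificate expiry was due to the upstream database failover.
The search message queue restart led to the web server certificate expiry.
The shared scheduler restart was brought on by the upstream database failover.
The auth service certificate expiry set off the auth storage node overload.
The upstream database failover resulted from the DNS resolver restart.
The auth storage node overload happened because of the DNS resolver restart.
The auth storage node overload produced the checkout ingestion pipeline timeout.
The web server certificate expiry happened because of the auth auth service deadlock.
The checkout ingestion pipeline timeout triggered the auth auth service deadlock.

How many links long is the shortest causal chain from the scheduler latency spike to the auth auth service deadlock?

4

Shortest chain: the scheduler latency spike → the DNS resolver restart → the auth storage node overload → the checkout ingestion pipeline timeout → the auth auth service deadlock.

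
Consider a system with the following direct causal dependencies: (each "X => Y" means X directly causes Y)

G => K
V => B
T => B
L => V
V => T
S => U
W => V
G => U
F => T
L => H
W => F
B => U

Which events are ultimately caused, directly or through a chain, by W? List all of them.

Direct effects: V, F.
2 steps out: T, B.
3 steps out: U.
Not reachable from it: G, L, H, K, S.

B, F, T, U, V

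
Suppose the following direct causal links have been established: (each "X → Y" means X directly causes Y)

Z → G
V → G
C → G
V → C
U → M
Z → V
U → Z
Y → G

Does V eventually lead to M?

No

V leads to C, G; M is not among them.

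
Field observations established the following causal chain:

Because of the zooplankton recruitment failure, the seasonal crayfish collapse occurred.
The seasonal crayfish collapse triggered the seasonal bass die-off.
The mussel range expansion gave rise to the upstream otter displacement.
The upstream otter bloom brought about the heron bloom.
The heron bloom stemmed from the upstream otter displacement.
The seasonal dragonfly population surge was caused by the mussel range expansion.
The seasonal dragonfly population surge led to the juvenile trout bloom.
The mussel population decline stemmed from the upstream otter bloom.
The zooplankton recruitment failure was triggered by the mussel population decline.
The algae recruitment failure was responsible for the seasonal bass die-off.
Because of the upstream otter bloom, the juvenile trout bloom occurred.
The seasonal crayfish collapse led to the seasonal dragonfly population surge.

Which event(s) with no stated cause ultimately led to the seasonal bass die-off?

the algae recruitment failure, the upstream otter bloom

Tracing upstream from the seasonal bass die-off: the seasonal bass die-off ← the seasonal crayfish collapse ← the zooplankton recruitment failure ← the mussel population decline ← the upstream otter bloom.
A separate upstream branch: the seasonal bass die-off ← the algae recruitment failure.
Each of those chain origins has no stated cause.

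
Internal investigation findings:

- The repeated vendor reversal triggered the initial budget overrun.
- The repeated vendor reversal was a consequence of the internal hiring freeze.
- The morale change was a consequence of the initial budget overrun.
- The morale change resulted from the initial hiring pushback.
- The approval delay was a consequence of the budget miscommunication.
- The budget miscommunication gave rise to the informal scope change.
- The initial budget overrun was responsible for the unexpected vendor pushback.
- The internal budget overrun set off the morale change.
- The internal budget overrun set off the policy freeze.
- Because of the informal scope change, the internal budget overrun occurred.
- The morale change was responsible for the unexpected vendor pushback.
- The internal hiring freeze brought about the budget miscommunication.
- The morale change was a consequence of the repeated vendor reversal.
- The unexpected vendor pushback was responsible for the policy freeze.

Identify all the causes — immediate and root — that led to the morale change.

Immediate causes of the morale change: the internal budget overrun, the repeated vendor reversal, the initial budget overrun, the initial hiring pushback.
Further upstream: the internal hiring freeze, the budget miscommunication, the informal scope change.

the budget miscommunication, the informal scope change, the initial budget overrun, the initial hiring pushback, the internal budget overrun, the internal hiring freeze, the repeated vendor reversal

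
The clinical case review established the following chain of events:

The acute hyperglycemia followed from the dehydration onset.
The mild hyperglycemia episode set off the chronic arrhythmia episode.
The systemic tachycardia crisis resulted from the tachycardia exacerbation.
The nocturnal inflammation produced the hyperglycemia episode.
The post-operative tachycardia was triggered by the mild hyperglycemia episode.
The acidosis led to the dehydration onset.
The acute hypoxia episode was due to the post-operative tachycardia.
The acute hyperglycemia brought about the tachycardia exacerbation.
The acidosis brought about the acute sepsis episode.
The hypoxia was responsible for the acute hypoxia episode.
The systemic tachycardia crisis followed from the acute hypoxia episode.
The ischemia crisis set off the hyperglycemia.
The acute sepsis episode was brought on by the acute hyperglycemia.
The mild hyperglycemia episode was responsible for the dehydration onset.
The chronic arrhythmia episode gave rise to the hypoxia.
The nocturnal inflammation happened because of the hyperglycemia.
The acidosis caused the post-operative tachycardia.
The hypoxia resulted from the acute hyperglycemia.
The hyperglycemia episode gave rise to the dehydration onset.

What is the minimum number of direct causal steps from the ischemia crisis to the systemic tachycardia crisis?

7

Shortest chain: the ischemia crisis → the hyperglycemia → the nocturnal inflammation → the hyperglycemia episode → the dehydration onset → the acute hyperglycemia → the tachycardia exacerbation → the systemic tachycardia crisis.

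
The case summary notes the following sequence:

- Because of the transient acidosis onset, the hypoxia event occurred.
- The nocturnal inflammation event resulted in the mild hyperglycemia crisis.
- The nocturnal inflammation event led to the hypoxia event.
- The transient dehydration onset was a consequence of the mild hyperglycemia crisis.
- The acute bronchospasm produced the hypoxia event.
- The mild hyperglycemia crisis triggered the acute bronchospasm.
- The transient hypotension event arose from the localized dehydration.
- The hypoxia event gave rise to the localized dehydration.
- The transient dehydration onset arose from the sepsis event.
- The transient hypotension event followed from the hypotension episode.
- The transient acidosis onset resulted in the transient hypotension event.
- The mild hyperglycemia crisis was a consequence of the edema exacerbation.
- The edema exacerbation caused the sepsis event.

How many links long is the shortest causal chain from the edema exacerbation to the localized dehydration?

Shortest chain: the edema exacerbation → the mild hyperglycemia crisis → the acute bronchospasm → the hypoxia event → the localized dehydration.

4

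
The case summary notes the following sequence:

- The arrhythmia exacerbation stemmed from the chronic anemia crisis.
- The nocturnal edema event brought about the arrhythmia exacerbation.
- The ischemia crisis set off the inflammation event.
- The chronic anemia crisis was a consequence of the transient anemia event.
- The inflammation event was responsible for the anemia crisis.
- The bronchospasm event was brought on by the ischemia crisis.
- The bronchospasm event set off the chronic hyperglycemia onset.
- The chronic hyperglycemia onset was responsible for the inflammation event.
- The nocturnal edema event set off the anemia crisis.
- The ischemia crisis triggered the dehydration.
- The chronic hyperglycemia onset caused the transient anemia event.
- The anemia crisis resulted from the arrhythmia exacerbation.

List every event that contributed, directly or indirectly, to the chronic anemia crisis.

the bronchospasm event, the chronic hyperglycemia onset, the ischemia crisis, the transient anemia event

Immediate cause of the chronic anemia crisis: the transient anemia event.
Further upstream: the ischemia crisis, the bronchospasm event, the chronic hyperglycemia onset.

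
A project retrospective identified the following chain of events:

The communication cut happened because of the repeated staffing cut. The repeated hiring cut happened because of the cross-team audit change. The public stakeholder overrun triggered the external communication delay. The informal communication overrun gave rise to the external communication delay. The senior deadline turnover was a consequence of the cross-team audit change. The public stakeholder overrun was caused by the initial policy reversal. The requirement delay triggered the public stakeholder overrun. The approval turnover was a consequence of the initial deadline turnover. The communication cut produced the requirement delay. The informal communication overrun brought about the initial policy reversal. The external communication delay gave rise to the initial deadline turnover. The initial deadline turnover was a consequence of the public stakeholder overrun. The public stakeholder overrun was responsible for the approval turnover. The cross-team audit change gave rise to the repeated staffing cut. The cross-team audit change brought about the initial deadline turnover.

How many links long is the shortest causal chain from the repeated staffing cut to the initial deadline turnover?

Shortest chain: the repeated staffing cut → the communication cut → the requirement delay → the public stakeholder overrun → the initial deadline turnover.

4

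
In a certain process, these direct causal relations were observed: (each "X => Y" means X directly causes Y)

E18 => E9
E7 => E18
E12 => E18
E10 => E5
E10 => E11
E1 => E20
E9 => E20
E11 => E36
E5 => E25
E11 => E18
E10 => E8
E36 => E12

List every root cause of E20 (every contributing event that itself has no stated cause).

E1, E10, E7

Tracing upstream from E20: E20 ← E9 ← E18 ← E11 ← E10.
A separate upstream branch: E20 ← E9 ← E18 ← E7.
A separate upstream branch: E20 ← E1.
Each of those chain origins has no stated cause.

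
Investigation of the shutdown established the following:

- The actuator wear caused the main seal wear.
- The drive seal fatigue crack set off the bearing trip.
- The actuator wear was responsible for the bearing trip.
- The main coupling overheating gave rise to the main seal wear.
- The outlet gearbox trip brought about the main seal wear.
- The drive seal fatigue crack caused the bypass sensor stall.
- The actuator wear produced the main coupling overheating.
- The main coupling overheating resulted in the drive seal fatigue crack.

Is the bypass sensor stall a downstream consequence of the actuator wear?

There is a causal chain: the actuator wear → the main coupling overheating → the drive seal fatigue crack → the bypass sensor stall.

Yes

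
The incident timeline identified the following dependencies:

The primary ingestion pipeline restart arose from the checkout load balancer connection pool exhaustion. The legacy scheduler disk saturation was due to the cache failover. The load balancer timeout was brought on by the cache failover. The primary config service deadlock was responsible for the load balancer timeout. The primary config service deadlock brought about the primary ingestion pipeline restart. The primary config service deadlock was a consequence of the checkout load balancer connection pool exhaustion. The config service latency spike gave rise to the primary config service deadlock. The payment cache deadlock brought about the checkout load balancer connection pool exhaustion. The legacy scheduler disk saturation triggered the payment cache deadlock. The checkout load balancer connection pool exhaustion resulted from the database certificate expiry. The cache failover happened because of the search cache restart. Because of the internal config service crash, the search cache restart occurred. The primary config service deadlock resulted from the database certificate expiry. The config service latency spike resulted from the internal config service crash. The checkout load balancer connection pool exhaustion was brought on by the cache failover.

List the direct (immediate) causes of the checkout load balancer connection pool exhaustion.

Upstream contributors include the internal config service crash, the search cache restart, the legacy scheduler disk saturation, but only the cache failover, the database certificate expiry, the payment cache deadlock feed directly into the checkout load balancer connection pool exhaustion.

the cache failover, the database certificate expiry, the payment cache deadlock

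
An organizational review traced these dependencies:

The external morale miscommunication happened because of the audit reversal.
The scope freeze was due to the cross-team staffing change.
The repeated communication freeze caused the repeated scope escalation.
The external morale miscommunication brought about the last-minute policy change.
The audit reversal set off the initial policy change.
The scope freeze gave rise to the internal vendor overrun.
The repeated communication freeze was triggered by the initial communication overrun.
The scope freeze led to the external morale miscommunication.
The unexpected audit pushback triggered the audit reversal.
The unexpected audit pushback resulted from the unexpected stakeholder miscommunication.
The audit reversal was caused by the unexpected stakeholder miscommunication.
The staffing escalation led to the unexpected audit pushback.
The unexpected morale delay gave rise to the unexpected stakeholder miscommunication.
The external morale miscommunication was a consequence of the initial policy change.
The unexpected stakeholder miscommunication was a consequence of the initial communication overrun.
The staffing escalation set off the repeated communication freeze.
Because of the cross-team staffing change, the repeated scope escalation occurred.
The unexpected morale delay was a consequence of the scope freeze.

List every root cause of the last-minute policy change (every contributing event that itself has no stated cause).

the cross-team staffing change, the initial communication overrun, the staffing escalation

Tracing upstream from the last-minute policy change: the last-minute policy change ← the external morale miscommunication ← the audit reversal ← the unexpected stakeholder miscommunication ← the initial communication overrun.
A separate upstream branch: the last-minute policy change ← the external morale miscommunication ← the scope freeze ← the cross-team staffing change.
A separate upstream branch: the last-minute policy change ← the external morale miscommunication ← the audit reversal ← the unexpected audit pushback ← the staffing escalation.
Each of those chain origins has no stated cause.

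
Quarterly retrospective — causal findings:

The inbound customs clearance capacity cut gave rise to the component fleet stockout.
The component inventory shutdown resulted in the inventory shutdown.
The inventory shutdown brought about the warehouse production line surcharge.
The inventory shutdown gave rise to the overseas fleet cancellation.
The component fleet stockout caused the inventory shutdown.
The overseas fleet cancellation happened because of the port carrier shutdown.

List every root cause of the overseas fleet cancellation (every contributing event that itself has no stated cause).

the component inventory shutdown, the inbound customs clearance capacity cut, the port carrier shutdown

Tracing upstream from the overseas fleet cancellation: the overseas fleet cancellation ← the inventory shutdown ← the component inventory shutdown.
A separate upstream branch: the overseas fleet cancellation ← the inventory shutdown ← the component fleet stockout ← the inbound customs clearance capacity cut.
A separate upstream branch: the overseas fleet cancellation ← the port carrier shutdown.
Each of those chain origins has no stated cause.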